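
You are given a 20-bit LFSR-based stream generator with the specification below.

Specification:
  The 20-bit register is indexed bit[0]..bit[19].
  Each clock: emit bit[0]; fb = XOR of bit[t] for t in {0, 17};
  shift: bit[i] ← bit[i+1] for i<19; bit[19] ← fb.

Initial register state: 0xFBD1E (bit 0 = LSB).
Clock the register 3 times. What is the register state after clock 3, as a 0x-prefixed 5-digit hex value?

0x3F7A3

reg_0 = 0xFBD1E
clock 1: out=0, reg = 0xFDE8F
clock 2: out=1, reg = 0x7EF47
clock 3: out=1, reg = 0x3F7A3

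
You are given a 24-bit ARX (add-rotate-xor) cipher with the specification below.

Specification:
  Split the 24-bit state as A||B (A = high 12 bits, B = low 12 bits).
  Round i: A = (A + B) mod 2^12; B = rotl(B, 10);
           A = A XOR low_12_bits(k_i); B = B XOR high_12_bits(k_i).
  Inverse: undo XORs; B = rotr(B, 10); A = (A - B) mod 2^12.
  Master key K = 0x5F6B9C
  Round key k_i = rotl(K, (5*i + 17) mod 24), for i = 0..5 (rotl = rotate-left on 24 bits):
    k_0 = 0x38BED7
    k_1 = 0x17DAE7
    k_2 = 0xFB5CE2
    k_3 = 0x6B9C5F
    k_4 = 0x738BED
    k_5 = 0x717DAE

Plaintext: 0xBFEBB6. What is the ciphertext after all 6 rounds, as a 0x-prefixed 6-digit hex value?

s_0 = plaintext = 0xBFEBB6
s_1 = Round(s_0, k_0) = 0x963966
s_2 = Round(s_1, k_1) = 0x82EB24
s_3 = Round(s_2, k_2) = 0xFB0D7C
s_4 = Round(s_3, k_3) = 0x1735E6
s_5 = Round(s_4, k_4) = 0xCB4E41
s_6 = Round(s_5, k_5) = 0x75B087

0x75B087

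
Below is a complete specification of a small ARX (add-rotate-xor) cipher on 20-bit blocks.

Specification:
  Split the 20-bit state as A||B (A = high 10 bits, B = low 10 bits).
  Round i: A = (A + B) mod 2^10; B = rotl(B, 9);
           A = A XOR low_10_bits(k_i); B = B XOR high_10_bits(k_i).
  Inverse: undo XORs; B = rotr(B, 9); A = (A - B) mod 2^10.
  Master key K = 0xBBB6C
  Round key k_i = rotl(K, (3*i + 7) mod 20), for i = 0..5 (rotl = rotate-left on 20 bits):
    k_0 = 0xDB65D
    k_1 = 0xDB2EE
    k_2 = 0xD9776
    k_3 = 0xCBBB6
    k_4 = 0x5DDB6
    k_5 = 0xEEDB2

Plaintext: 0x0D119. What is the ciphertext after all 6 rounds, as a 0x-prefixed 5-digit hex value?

0x4EE3E

s_0 = plaintext = 0x0D119
s_1 = Round(s_0, k_0) = 0xC41E1
s_2 = Round(s_1, k_1) = 0x87D9C
s_3 = Round(s_2, k_2) = 0x337AB
s_4 = Round(s_3, k_3) = 0xF38FB
s_5 = Round(s_4, k_4) = 0x5FF0A
s_6 = Round(s_5, k_5) = 0x4EE3E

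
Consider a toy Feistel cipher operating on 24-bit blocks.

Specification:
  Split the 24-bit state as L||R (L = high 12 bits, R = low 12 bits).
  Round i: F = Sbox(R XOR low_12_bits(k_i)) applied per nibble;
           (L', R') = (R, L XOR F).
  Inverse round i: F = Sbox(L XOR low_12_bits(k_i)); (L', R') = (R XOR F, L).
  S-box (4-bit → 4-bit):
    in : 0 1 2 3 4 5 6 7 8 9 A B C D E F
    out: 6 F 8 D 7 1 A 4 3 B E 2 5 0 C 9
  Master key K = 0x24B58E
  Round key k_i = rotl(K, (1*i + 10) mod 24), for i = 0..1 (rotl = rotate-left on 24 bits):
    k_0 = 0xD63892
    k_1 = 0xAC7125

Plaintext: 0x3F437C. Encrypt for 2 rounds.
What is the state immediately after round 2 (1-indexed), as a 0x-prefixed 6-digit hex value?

0x13858C

s_0 = plaintext = 0x3F437C
s_1 = Round(s_0, k_0) = 0x37C138
s_2 = Round(s_1, k_1) = 0x13858C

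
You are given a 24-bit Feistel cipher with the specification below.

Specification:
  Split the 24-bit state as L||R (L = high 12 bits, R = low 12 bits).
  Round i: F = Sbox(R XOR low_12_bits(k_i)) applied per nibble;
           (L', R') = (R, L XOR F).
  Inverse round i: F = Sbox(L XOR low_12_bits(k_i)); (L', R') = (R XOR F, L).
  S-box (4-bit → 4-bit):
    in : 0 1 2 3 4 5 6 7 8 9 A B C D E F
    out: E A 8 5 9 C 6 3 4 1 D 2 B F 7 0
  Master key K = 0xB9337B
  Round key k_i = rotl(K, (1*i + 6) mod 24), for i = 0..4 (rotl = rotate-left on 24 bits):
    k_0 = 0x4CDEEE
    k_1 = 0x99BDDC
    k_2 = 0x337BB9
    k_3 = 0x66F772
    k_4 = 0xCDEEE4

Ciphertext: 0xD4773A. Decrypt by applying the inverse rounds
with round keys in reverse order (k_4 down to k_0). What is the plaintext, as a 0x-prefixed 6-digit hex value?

0xC169C9

s_0 = ciphertext = 0xD4773A
s_1 = InvRound(s_0, k_4) = 0x2EFD47
s_2 = InvRound(s_1, k_3) = 0x1582EF
s_3 = InvRound(s_2, k_2) = 0xF95158
s_4 = InvRound(s_3, k_1) = 0x9C9F95
s_5 = InvRound(s_4, k_0) = 0xC169C9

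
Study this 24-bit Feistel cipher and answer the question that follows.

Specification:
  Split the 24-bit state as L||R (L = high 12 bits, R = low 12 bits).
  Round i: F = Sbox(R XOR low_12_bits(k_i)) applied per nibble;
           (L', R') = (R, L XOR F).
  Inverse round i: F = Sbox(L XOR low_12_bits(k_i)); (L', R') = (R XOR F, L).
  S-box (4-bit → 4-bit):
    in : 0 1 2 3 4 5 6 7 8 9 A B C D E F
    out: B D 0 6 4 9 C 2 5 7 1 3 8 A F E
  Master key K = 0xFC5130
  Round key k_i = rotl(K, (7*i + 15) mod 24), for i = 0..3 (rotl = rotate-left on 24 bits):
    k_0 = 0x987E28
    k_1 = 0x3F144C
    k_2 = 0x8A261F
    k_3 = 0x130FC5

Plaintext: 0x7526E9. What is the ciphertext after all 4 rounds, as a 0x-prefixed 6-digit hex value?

s_0 = plaintext = 0x7526E9
s_1 = Round(s_0, k_0) = 0x6E92DF
s_2 = Round(s_1, k_1) = 0x2DFA9F
s_3 = Round(s_2, k_2) = 0xA9FA84
s_4 = Round(s_3, k_3) = 0xA843D2

0xA843D2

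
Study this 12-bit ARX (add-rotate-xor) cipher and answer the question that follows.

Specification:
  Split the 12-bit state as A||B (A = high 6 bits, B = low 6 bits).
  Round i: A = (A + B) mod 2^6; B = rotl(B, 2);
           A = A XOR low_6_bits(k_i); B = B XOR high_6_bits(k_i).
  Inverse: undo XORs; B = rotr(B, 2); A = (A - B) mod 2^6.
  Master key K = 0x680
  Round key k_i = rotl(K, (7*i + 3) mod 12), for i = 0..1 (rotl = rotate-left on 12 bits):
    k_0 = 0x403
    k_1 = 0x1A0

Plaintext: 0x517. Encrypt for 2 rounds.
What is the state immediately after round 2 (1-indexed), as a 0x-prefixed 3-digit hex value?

s_0 = plaintext = 0x517
s_1 = Round(s_0, k_0) = 0xA0D
s_2 = Round(s_1, k_1) = 0x572

0x572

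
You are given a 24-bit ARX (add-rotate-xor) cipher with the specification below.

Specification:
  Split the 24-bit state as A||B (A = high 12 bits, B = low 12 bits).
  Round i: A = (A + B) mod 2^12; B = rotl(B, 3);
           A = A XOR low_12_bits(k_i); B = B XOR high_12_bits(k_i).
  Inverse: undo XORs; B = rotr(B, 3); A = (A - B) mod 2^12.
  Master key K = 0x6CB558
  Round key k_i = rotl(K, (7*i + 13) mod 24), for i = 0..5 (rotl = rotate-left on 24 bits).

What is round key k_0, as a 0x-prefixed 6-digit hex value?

K = 0x6CB558
k_0 = rotl(K, (7*0+13) mod 24) = rotl(K, 13) = 0xAB0D96

0xAB0D96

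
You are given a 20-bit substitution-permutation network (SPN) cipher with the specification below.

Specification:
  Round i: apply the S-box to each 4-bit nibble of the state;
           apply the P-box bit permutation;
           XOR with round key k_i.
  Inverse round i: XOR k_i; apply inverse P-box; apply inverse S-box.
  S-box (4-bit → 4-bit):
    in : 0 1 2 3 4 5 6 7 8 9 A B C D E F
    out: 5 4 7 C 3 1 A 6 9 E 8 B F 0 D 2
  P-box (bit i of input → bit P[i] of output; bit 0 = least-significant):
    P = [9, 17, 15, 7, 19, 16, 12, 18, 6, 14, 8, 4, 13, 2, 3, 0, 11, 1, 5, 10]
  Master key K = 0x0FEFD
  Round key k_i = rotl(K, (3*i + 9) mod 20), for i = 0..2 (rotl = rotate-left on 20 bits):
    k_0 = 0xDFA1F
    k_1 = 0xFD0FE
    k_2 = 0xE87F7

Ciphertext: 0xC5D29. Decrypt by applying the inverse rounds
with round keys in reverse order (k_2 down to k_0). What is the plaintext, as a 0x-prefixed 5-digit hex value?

s_0 = ciphertext = 0xC5D29
s_1 = InvRound(s_0, k_2) = 0x47B1C
s_2 = InvRound(s_1, k_1) = 0x2504C
s_3 = InvRound(s_2, k_0) = 0x488B2

0x488B2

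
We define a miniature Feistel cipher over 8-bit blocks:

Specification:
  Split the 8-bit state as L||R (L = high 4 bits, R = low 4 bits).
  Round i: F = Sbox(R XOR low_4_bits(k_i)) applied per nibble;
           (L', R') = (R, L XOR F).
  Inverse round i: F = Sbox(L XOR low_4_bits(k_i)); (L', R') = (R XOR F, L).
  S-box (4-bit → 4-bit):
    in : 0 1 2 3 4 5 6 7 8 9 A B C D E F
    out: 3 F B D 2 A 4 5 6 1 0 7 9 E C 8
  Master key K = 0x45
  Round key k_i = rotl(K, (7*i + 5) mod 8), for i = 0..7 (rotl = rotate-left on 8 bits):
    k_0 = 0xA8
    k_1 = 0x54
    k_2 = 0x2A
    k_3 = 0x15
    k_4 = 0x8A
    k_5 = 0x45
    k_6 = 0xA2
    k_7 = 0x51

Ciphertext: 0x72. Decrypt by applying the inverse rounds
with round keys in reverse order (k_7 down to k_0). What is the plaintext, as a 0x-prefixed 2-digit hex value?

s_0 = ciphertext = 0x72
s_1 = InvRound(s_0, k_7) = 0x67
s_2 = InvRound(s_1, k_6) = 0x56
s_3 = InvRound(s_2, k_5) = 0x55
s_4 = InvRound(s_3, k_4) = 0xD5
s_5 = InvRound(s_4, k_3) = 0x3D
s_6 = InvRound(s_5, k_2) = 0xC3
s_7 = InvRound(s_6, k_1) = 0x5C
s_8 = InvRound(s_7, k_0) = 0x25

0x25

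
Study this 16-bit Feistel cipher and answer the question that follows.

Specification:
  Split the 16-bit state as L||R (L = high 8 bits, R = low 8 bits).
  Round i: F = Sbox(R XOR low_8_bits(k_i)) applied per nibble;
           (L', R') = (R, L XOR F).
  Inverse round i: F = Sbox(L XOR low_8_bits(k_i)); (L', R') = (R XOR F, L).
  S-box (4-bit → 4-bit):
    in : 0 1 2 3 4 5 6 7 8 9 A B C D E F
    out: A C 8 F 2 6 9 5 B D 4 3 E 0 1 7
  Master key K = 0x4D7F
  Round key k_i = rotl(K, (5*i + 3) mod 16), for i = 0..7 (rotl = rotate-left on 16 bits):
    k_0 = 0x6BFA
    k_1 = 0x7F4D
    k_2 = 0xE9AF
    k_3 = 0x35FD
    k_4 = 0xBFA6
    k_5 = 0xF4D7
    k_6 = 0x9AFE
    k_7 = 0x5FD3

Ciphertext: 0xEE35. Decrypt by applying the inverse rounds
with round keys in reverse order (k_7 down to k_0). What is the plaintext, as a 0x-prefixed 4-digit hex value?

s_0 = ciphertext = 0xEE35
s_1 = InvRound(s_0, k_7) = 0xC5EE
s_2 = InvRound(s_1, k_6) = 0x1DC5
s_3 = InvRound(s_2, k_5) = 0x211D
s_4 = InvRound(s_3, k_4) = 0xA821
s_5 = InvRound(s_4, k_3) = 0x47A8
s_6 = InvRound(s_5, k_2) = 0xB347
s_7 = InvRound(s_6, k_1) = 0x36B3
s_8 = InvRound(s_7, k_0) = 0x5D36

0x5D36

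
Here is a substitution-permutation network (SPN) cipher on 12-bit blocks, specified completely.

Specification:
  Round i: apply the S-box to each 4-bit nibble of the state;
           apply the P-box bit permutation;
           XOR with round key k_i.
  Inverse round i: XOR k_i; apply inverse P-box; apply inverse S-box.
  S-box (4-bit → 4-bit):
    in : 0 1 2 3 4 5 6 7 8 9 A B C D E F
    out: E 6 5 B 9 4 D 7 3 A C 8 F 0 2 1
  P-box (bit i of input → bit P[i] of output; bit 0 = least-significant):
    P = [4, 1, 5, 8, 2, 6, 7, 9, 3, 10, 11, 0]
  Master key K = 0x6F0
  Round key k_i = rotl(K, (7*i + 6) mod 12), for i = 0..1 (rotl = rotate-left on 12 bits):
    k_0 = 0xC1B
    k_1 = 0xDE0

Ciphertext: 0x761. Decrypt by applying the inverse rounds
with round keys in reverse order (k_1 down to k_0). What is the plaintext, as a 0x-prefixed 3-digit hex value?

0xE67

s_0 = ciphertext = 0x761
s_1 = InvRound(s_0, k_1) = 0xAAD
s_2 = InvRound(s_1, k_0) = 0xE67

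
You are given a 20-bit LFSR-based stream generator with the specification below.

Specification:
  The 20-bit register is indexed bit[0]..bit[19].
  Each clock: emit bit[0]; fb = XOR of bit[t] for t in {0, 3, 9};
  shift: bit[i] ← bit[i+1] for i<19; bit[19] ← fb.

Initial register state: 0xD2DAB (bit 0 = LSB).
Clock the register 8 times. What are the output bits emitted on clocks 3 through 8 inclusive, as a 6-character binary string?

010101

reg_0 = 0xD2DAB
clock 1: out=1, reg = 0x696D5
clock 2: out=1, reg = 0x34B6A
clock 3: out=0, reg = 0x1A5B5
clock 4: out=1, reg = 0x8D2DA
clock 5: out=0, reg = 0x4696D
clock 6: out=1, reg = 0x234B6
clock 7: out=0, reg = 0x11A5B
clock 8: out=1, reg = 0x88D2D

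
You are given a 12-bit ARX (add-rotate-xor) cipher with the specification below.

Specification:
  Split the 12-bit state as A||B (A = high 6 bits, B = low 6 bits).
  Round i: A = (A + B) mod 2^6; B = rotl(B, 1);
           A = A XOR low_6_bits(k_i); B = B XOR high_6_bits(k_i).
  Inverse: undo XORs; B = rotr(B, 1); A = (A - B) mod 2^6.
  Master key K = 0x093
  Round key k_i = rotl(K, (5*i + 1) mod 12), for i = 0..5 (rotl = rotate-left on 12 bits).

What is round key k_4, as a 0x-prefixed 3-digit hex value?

K = 0x093
k_0 = rotl(K, (5*0+1) mod 12) = rotl(K, 1) = 0x126
k_1 = rotl(K, (5*1+1) mod 12) = rotl(K, 6) = 0x4C2
k_2 = rotl(K, (5*2+1) mod 12) = rotl(K, 11) = 0x849
k_3 = rotl(K, (5*3+1) mod 12) = rotl(K, 4) = 0x930
k_4 = rotl(K, (5*4+1) mod 12) = rotl(K, 9) = 0x612

0x612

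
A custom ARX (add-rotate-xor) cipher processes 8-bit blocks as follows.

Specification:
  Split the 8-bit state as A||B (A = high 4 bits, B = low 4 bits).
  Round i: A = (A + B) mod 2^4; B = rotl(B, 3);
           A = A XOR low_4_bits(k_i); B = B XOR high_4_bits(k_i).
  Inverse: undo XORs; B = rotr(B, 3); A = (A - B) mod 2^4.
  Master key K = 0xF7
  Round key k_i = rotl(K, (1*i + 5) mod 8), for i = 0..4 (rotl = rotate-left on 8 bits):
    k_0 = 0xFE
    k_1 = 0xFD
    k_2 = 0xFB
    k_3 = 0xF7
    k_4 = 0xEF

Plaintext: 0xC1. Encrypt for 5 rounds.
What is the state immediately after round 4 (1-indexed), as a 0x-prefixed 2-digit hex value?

s_0 = plaintext = 0xC1
s_1 = Round(s_0, k_0) = 0x37
s_2 = Round(s_1, k_1) = 0x74
s_3 = Round(s_2, k_2) = 0x0D
s_4 = Round(s_3, k_3) = 0xA1
s_5 = Round(s_4, k_4) = 0x46

0xA1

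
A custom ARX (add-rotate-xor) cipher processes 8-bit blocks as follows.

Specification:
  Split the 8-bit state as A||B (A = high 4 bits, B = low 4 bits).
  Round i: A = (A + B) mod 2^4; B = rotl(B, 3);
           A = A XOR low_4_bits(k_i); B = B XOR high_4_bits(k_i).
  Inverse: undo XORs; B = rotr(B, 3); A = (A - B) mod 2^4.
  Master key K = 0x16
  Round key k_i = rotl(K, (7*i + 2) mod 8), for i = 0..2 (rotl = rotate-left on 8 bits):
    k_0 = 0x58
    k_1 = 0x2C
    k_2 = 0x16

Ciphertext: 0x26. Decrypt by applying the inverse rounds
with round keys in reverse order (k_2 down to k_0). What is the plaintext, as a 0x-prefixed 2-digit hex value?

s_0 = ciphertext = 0x26
s_1 = InvRound(s_0, k_2) = 0x6E
s_2 = InvRound(s_1, k_1) = 0x19
s_3 = InvRound(s_2, k_0) = 0x09

0x09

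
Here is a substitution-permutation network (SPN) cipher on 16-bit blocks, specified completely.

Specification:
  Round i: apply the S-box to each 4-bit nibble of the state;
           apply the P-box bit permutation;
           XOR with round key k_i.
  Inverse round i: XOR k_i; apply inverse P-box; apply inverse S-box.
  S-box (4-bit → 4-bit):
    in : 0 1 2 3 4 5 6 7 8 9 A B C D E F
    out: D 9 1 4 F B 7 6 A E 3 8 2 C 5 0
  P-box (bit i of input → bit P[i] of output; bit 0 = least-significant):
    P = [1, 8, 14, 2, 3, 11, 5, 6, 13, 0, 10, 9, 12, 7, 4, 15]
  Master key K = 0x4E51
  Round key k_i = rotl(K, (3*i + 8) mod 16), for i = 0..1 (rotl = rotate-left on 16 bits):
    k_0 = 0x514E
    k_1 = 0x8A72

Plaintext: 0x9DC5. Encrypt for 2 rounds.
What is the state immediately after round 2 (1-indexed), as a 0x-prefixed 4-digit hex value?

s_0 = plaintext = 0x9DC5
s_1 = Round(s_0, k_0) = 0xDED8
s_2 = Round(s_1, k_1) = 0x2F06

0x2F06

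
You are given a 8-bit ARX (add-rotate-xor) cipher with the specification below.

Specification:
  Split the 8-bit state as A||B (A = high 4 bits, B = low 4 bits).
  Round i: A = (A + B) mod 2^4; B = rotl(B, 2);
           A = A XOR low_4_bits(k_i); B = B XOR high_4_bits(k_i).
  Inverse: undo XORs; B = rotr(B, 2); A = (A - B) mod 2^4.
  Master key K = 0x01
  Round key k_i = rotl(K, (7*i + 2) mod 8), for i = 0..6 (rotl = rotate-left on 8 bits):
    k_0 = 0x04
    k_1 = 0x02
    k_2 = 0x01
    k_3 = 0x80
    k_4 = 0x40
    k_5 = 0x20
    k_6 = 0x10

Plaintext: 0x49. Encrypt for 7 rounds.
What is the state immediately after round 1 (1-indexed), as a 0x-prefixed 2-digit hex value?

s_0 = plaintext = 0x49
s_1 = Round(s_0, k_0) = 0x96
s_2 = Round(s_1, k_1) = 0xD9
s_3 = Round(s_2, k_2) = 0x76
s_4 = Round(s_3, k_3) = 0xD1
s_5 = Round(s_4, k_4) = 0xE0
s_6 = Round(s_5, k_5) = 0xE2
s_7 = Round(s_6, k_6) = 0x09

0x96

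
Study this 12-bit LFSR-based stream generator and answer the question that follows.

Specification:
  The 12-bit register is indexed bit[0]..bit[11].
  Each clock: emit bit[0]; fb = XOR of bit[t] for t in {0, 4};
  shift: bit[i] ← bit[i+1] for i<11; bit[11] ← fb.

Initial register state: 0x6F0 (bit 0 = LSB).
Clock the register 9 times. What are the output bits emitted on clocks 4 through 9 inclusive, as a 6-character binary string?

011110

reg_0 = 0x6F0
clock 1: out=0, reg = 0xB78
clock 2: out=0, reg = 0xDBC
clock 3: out=0, reg = 0xEDE
clock 4: out=0, reg = 0xF6F
clock 5: out=1, reg = 0xFB7
clock 6: out=1, reg = 0x7DB
clock 7: out=1, reg = 0x3ED
clock 8: out=1, reg = 0x9F6
clock 9: out=0, reg = 0xCFB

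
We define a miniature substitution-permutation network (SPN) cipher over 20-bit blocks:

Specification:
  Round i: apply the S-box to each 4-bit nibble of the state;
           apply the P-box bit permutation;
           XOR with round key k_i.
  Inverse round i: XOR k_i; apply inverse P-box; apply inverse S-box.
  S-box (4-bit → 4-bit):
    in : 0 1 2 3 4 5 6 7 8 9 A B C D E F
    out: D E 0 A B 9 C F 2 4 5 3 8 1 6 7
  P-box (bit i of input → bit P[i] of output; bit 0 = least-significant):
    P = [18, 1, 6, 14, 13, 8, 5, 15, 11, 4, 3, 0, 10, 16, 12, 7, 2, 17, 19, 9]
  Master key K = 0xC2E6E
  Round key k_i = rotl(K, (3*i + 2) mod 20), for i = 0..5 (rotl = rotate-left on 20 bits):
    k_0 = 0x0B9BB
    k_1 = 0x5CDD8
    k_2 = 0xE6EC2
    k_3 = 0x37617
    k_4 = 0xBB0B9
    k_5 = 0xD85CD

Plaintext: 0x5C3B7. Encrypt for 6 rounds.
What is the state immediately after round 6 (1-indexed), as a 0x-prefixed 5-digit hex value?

s_0 = plaintext = 0x5C3B7
s_1 = Round(s_0, k_0) = 0x4DA6C
s_2 = Round(s_1, k_1) = 0x703F4
s_3 = Round(s_2, k_2) = 0x01975
s_4 = Round(s_3, k_3) = 0xE85BB
s_5 = Round(s_4, k_4) = 0x499BA
s_6 = Round(s_5, k_5) = 0xBB681

0xBB681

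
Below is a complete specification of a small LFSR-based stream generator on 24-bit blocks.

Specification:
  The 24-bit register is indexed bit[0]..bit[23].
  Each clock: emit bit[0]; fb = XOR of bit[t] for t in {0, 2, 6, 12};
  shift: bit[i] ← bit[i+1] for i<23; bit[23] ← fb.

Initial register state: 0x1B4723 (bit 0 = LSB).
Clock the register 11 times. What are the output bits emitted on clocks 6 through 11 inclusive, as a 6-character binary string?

100111

reg_0 = 0x1B4723
clock 1: out=1, reg = 0x8DA391
clock 2: out=1, reg = 0xC6D1C8
clock 3: out=0, reg = 0x6368E4
clock 4: out=0, reg = 0x31B472
clock 5: out=0, reg = 0x18DA39
clock 6: out=1, reg = 0x0C6D1C
clock 7: out=0, reg = 0x86368E
clock 8: out=0, reg = 0x431B47
clock 9: out=1, reg = 0x218DA3
clock 10: out=1, reg = 0x90C6D1
clock 11: out=1, reg = 0x486368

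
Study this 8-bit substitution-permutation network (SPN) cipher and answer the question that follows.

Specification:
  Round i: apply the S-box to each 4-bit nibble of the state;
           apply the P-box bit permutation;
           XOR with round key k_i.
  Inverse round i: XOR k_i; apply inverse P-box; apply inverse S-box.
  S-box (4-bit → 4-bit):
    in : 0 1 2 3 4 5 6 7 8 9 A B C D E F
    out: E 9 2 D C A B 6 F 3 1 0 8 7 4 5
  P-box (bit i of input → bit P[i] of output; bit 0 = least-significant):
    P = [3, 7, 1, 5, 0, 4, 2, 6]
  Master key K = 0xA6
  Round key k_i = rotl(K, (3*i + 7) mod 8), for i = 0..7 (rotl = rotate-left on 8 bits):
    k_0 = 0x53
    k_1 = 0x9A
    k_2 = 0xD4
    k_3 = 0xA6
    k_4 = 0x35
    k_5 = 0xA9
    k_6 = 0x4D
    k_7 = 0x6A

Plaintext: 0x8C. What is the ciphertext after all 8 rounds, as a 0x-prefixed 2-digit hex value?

0x36

s_0 = plaintext = 0x8C
s_1 = Round(s_0, k_0) = 0x26
s_2 = Round(s_1, k_1) = 0x22
s_3 = Round(s_2, k_2) = 0x44
s_4 = Round(s_3, k_3) = 0xC0
s_5 = Round(s_4, k_4) = 0xD7
s_6 = Round(s_5, k_5) = 0x3E
s_7 = Round(s_6, k_6) = 0x0A
s_8 = Round(s_7, k_7) = 0x36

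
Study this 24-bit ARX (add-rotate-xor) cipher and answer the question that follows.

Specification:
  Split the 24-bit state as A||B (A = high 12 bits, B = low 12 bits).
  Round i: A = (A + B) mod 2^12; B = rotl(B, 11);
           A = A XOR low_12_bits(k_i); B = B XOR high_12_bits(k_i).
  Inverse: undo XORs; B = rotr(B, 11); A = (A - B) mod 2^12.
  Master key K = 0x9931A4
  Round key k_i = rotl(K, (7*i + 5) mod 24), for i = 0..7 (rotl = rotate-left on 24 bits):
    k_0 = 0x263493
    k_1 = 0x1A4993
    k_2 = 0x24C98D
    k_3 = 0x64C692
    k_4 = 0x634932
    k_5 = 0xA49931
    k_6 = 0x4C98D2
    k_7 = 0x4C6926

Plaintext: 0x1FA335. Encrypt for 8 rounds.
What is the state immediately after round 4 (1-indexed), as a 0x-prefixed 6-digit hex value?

s_0 = plaintext = 0x1FA335
s_1 = Round(s_0, k_0) = 0x1BCBF9
s_2 = Round(s_1, k_1) = 0x426C58
s_3 = Round(s_2, k_2) = 0x9F3460
s_4 = Round(s_3, k_3) = 0x8C147C
s_5 = Round(s_4, k_4) = 0x40F40A
s_6 = Round(s_5, k_5) = 0x12884C
s_7 = Round(s_6, k_6) = 0x1A60EF
s_8 = Round(s_7, k_7) = 0xBB3CB1

0x8C147C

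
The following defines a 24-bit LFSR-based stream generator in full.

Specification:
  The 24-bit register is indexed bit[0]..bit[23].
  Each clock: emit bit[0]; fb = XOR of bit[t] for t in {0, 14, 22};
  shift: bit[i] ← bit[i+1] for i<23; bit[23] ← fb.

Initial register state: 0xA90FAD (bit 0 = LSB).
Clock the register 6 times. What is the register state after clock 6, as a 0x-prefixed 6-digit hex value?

reg_0 = 0xA90FAD
clock 1: out=1, reg = 0xD487D6
clock 2: out=0, reg = 0xEA43EB
clock 3: out=1, reg = 0xF521F5
clock 4: out=1, reg = 0x7A90FA
clock 5: out=0, reg = 0xBD487D
clock 6: out=1, reg = 0x5EA43E

0x5EA43E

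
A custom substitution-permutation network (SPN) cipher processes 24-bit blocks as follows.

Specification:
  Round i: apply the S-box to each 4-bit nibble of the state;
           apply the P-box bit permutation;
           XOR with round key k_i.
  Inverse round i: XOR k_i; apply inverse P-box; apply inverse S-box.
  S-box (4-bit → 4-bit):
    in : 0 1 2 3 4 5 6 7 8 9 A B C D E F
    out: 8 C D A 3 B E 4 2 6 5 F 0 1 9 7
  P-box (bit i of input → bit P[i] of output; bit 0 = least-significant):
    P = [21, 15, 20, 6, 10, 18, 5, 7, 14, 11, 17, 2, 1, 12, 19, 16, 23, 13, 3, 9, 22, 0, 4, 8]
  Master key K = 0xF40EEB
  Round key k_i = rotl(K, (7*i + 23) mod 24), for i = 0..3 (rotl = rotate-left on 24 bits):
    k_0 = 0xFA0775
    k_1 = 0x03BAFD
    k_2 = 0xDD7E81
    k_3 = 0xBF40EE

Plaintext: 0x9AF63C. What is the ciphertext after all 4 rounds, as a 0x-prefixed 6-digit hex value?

0x68F335

s_0 = plaintext = 0x9AF63C
s_1 = Round(s_0, k_0) = 0x741FEA
s_2 = Round(s_1, k_1) = 0xB8D66D
s_3 = Round(s_2, k_2) = 0xBB5736
s_4 = Round(s_3, k_3) = 0x68F335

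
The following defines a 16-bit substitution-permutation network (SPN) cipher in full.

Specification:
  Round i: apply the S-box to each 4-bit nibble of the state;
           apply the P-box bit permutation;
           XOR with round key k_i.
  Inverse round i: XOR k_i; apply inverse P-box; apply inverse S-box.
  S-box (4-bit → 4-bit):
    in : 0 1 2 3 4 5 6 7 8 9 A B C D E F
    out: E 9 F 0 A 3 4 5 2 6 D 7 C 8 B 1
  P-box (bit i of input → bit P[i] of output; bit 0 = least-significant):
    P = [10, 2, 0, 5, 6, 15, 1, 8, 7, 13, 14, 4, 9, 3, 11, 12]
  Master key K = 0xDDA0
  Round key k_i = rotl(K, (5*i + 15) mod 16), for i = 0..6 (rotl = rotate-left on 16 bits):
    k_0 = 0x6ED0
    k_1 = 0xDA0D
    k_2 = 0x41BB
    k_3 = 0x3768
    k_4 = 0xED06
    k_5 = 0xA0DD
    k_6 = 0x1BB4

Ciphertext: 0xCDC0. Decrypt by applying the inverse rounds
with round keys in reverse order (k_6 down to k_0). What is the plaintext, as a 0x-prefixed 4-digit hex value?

s_0 = ciphertext = 0xCDC0
s_1 = InvRound(s_0, k_6) = 0x1C5E
s_2 = InvRound(s_1, k_5) = 0xC597
s_3 = InvRound(s_2, k_4) = 0x6E36
s_4 = InvRound(s_3, k_3) = 0x0CA8
s_5 = InvRound(s_4, k_2) = 0x6CC7
s_6 = InvRound(s_5, k_1) = 0xE5BF
s_7 = InvRound(s_6, k_0) = 0xB320

0xB320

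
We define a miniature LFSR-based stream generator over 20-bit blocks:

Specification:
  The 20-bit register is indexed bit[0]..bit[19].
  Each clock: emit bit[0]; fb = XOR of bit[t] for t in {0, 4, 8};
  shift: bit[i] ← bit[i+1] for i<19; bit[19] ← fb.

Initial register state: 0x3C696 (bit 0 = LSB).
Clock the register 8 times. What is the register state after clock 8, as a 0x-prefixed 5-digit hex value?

reg_0 = 0x3C696
clock 1: out=0, reg = 0x9E34B
clock 2: out=1, reg = 0x4F1A5
clock 3: out=1, reg = 0x278D2
clock 4: out=0, reg = 0x93C69
clock 5: out=1, reg = 0xC9E34
clock 6: out=0, reg = 0xE4F1A
clock 7: out=0, reg = 0x7278D
clock 8: out=1, reg = 0x393C6

0x393C6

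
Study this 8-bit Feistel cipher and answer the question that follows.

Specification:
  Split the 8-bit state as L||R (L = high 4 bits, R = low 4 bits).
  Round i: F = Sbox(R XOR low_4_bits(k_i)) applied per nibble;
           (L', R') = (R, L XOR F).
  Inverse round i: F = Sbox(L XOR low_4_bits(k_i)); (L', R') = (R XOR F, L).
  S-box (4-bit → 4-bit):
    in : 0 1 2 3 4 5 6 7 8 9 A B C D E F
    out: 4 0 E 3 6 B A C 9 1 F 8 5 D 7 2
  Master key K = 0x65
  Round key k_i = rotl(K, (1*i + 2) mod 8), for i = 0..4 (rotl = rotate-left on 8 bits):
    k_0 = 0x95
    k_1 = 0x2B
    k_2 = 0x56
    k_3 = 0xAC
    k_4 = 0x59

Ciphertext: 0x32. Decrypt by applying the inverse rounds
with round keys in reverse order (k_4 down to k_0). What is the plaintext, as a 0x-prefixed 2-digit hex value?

s_0 = ciphertext = 0x32
s_1 = InvRound(s_0, k_4) = 0xD3
s_2 = InvRound(s_1, k_3) = 0x3D
s_3 = InvRound(s_2, k_2) = 0x63
s_4 = InvRound(s_3, k_1) = 0xE6
s_5 = InvRound(s_4, k_0) = 0xEE

0xEE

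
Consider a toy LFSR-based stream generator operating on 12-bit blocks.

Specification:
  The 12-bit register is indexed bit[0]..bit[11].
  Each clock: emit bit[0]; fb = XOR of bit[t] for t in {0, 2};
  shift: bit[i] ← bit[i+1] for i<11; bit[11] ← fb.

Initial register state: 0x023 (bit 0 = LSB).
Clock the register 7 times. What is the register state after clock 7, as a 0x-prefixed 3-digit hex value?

reg_0 = 0x023
clock 1: out=1, reg = 0x811
clock 2: out=1, reg = 0xC08
clock 3: out=0, reg = 0x604
clock 4: out=0, reg = 0xB02
clock 5: out=0, reg = 0x581
clock 6: out=1, reg = 0xAC0
clock 7: out=0, reg = 0x560

0x560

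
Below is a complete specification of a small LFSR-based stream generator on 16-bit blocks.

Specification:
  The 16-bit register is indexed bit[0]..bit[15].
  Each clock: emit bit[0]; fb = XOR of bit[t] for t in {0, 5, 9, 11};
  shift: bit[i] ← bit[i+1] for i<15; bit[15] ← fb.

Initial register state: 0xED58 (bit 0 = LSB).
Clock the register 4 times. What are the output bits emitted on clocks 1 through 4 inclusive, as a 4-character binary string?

0001

reg_0 = 0xED58
clock 1: out=0, reg = 0xF6AC
clock 2: out=0, reg = 0x7B56
clock 3: out=0, reg = 0x3DAB
clock 4: out=1, reg = 0x9ED5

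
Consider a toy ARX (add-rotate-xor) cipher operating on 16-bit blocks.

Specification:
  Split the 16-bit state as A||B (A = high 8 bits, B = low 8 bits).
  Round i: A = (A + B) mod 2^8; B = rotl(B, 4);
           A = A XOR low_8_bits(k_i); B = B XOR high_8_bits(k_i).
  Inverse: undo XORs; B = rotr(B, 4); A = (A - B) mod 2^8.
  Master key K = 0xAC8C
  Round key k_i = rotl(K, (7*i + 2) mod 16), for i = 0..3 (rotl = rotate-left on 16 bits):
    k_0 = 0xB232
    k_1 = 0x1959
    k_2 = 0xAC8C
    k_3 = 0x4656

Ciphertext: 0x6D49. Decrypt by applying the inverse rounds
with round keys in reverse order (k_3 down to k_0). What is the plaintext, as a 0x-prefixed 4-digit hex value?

0xC5F7

s_0 = ciphertext = 0x6D49
s_1 = InvRound(s_0, k_3) = 0x4BF0
s_2 = InvRound(s_1, k_2) = 0x02C5
s_3 = InvRound(s_2, k_1) = 0x8ECD
s_4 = InvRound(s_3, k_0) = 0xC5F7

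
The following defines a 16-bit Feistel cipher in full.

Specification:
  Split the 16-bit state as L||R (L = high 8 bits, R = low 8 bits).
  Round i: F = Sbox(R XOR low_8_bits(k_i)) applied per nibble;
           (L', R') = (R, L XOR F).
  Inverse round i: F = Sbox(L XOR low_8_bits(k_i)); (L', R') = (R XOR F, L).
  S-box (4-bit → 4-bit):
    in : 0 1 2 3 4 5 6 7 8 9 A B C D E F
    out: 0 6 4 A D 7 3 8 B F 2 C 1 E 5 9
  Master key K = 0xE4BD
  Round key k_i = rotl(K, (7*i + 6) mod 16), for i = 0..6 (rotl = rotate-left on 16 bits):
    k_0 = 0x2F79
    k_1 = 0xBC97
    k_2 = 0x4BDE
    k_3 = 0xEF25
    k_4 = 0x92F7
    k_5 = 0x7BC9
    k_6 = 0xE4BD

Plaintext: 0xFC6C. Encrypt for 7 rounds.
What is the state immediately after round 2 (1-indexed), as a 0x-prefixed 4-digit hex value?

0x9B6D

s_0 = plaintext = 0xFC6C
s_1 = Round(s_0, k_0) = 0x6C9B
s_2 = Round(s_1, k_1) = 0x9B6D
s_3 = Round(s_2, k_2) = 0x6D51
s_4 = Round(s_3, k_3) = 0x51E0
s_5 = Round(s_4, k_4) = 0xE039
s_6 = Round(s_5, k_5) = 0x3970
s_7 = Round(s_6, k_6) = 0x7027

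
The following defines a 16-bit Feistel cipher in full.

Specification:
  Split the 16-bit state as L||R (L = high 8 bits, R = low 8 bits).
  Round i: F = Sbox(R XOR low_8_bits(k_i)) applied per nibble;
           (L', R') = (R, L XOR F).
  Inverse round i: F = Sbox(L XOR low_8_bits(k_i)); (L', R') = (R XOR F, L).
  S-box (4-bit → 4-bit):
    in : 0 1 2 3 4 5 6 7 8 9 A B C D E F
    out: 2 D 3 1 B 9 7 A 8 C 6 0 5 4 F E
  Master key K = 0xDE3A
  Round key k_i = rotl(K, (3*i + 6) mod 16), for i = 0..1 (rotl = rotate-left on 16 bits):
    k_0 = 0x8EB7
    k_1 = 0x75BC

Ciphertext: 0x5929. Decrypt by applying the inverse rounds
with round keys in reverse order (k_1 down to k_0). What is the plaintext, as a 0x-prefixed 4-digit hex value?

s_0 = ciphertext = 0x5929
s_1 = InvRound(s_0, k_1) = 0xD059
s_2 = InvRound(s_1, k_0) = 0x23D0

0x23D0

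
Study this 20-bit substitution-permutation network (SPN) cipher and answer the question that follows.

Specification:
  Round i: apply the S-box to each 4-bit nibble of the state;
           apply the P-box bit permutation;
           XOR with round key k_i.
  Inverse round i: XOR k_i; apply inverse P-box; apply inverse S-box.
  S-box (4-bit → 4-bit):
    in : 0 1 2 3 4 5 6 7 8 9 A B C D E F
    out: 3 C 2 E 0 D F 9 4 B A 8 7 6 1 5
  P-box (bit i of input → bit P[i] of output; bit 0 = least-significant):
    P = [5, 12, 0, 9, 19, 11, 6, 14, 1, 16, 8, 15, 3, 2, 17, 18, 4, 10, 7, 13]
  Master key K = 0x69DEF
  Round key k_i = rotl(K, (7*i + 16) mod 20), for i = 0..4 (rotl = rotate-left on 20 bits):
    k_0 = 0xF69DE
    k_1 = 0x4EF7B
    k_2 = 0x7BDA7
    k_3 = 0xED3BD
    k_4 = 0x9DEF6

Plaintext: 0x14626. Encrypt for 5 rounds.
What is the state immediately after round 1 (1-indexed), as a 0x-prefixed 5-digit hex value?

s_0 = plaintext = 0x14626
s_1 = Round(s_0, k_0) = 0xED27D
s_2 = Round(s_1, k_1) = 0xFBF6E
s_3 = Round(s_2, k_2) = 0xBF455
s_4 = Round(s_3, k_3) = 0x4B1D4
s_5 = Round(s_4, k_4) = 0xD57B6

0xED27D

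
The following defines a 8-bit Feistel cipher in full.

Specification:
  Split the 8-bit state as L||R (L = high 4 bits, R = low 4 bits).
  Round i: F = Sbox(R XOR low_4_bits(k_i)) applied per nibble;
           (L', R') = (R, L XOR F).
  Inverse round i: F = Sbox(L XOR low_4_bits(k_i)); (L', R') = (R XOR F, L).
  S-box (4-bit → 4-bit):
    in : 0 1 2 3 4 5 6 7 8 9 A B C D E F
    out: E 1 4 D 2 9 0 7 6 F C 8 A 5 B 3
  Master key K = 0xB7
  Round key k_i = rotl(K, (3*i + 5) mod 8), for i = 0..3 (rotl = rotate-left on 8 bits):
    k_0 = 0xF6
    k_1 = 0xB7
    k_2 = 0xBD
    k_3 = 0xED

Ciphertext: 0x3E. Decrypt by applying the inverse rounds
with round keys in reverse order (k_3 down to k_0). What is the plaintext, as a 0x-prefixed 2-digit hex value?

0x21

s_0 = ciphertext = 0x3E
s_1 = InvRound(s_0, k_3) = 0x53
s_2 = InvRound(s_1, k_2) = 0x55
s_3 = InvRound(s_2, k_1) = 0x15
s_4 = InvRound(s_3, k_0) = 0x21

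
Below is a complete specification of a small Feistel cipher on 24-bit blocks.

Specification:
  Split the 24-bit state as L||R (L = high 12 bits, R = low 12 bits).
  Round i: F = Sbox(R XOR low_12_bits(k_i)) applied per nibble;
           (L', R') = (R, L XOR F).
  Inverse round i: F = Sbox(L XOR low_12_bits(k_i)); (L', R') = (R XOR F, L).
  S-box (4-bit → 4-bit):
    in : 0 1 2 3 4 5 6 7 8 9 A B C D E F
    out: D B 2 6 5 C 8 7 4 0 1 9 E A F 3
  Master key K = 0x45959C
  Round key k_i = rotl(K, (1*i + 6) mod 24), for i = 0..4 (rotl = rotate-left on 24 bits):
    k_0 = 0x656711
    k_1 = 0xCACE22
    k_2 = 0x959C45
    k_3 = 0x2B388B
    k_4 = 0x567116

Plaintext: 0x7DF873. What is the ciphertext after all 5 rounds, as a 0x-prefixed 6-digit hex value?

0x4414C6

s_0 = plaintext = 0x7DF873
s_1 = Round(s_0, k_0) = 0x87345D
s_2 = Round(s_1, k_1) = 0x45D900
s_3 = Round(s_2, k_2) = 0x900801
s_4 = Round(s_3, k_3) = 0x801441
s_5 = Round(s_4, k_4) = 0x4414C6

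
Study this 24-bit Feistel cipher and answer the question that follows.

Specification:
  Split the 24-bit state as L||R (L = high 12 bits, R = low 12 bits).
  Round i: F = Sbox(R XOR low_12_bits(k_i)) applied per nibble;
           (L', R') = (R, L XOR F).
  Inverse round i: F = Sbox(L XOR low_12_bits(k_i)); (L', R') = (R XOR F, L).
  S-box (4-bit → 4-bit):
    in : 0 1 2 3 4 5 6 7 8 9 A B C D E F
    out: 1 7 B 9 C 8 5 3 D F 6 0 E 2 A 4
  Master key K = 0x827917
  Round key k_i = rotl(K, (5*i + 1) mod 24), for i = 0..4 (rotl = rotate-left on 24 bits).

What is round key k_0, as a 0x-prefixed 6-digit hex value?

K = 0x827917
k_0 = rotl(K, (5*0+1) mod 24) = rotl(K, 1) = 0x04F22F

0x04F22F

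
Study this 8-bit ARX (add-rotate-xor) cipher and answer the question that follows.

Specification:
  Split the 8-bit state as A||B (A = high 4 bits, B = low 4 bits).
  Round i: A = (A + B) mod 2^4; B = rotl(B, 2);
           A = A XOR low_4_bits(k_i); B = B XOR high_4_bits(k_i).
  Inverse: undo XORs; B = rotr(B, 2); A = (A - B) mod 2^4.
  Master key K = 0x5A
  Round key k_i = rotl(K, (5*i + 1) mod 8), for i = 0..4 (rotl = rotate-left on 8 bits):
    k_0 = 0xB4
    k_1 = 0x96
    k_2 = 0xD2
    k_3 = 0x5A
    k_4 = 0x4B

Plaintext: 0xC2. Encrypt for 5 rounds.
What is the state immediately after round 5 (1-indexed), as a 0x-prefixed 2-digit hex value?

s_0 = plaintext = 0xC2
s_1 = Round(s_0, k_0) = 0xA3
s_2 = Round(s_1, k_1) = 0xB5
s_3 = Round(s_2, k_2) = 0x28
s_4 = Round(s_3, k_3) = 0x07
s_5 = Round(s_4, k_4) = 0xC9

0xC9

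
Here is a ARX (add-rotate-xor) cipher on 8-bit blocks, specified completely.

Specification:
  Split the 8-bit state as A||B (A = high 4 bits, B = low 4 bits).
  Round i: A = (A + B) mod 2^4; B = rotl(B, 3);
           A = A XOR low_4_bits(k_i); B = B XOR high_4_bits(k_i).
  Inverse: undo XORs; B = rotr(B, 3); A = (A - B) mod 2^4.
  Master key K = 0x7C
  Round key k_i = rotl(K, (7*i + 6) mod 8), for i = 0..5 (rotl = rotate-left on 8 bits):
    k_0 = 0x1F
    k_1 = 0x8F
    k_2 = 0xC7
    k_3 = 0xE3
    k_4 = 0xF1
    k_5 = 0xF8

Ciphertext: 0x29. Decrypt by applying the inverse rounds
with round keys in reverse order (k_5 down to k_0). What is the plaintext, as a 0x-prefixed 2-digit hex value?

0xBE

s_0 = ciphertext = 0x29
s_1 = InvRound(s_0, k_5) = 0xEC
s_2 = InvRound(s_1, k_4) = 0x96
s_3 = InvRound(s_2, k_3) = 0x91
s_4 = InvRound(s_3, k_2) = 0x3B
s_5 = InvRound(s_4, k_1) = 0x66
s_6 = InvRound(s_5, k_0) = 0xBE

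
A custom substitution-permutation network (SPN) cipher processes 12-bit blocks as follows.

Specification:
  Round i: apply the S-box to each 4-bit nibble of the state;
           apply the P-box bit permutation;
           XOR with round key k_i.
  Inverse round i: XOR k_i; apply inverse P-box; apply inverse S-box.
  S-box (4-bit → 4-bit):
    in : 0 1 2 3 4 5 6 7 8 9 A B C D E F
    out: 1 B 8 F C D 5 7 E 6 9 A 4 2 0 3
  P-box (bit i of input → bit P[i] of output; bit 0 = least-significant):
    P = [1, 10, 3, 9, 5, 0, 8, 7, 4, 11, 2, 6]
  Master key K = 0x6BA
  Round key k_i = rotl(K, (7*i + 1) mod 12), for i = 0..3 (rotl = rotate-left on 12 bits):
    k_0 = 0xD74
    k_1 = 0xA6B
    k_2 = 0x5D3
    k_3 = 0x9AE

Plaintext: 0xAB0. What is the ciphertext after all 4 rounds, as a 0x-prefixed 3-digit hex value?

0xAE4

s_0 = plaintext = 0xAB0
s_1 = Round(s_0, k_0) = 0xDA7
s_2 = Round(s_1, k_1) = 0x6C1
s_3 = Round(s_2, k_2) = 0x2C5
s_4 = Round(s_3, k_3) = 0xAE4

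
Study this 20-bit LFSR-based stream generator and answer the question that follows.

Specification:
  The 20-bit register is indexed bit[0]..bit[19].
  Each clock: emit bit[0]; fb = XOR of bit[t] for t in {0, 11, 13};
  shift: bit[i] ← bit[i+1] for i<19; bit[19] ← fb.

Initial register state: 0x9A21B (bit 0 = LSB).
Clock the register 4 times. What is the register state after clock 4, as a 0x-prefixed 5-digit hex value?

0x29A21

reg_0 = 0x9A21B
clock 1: out=1, reg = 0x4D10D
clock 2: out=1, reg = 0xA6886
clock 3: out=0, reg = 0x53443
clock 4: out=1, reg = 0x29A21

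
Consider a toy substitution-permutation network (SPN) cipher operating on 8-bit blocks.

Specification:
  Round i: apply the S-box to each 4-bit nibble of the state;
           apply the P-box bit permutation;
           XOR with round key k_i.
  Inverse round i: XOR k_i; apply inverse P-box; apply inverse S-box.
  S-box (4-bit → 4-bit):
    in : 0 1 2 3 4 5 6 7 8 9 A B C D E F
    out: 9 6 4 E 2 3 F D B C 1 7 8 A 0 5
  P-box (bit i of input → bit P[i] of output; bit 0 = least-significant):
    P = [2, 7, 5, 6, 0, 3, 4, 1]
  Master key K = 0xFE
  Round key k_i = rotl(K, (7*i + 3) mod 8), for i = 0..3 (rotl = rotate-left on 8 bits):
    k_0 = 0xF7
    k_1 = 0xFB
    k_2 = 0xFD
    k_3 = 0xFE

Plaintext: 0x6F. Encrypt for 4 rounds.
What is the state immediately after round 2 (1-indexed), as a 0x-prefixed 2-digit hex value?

s_0 = plaintext = 0x6F
s_1 = Round(s_0, k_0) = 0xC8
s_2 = Round(s_1, k_1) = 0x3D
s_3 = Round(s_2, k_2) = 0x27
s_4 = Round(s_3, k_3) = 0x8A

0x3D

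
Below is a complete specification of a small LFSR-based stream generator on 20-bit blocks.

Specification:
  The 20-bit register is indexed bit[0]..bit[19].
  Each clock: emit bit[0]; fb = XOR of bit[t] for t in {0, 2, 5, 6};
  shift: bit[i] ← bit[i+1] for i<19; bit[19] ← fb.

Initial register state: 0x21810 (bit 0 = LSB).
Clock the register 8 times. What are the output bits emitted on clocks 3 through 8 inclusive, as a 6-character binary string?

001000

reg_0 = 0x21810
clock 1: out=0, reg = 0x10C08
clock 2: out=0, reg = 0x08604
clock 3: out=0, reg = 0x84302
clock 4: out=0, reg = 0x42181
clock 5: out=1, reg = 0xA10C0
clock 6: out=0, reg = 0xD0860
clock 7: out=0, reg = 0x68430
clock 8: out=0, reg = 0xB4218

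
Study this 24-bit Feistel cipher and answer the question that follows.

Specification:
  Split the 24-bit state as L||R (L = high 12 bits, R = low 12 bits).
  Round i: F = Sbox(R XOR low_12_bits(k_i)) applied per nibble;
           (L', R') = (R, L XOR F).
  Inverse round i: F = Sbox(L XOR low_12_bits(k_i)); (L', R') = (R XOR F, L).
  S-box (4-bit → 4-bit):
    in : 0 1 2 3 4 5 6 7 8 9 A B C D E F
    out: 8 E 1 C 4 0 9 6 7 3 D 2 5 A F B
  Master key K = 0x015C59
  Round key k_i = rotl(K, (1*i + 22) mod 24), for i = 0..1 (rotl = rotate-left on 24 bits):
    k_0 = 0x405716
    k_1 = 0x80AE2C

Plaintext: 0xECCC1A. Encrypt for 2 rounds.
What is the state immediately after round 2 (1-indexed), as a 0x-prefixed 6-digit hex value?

s_0 = plaintext = 0xECCC1A
s_1 = Round(s_0, k_0) = 0xC1AC49
s_2 = Round(s_1, k_1) = 0xC49D8A

0xC49D8A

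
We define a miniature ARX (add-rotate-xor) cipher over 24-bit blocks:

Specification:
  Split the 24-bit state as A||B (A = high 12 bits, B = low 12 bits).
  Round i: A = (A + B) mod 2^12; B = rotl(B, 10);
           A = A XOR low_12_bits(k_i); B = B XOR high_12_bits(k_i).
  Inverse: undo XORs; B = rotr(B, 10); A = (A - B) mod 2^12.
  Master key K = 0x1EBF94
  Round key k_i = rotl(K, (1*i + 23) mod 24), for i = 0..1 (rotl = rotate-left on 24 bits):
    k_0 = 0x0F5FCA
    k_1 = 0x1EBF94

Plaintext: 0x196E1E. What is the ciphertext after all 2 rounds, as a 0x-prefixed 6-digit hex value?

0x464B37

s_0 = plaintext = 0x196E1E
s_1 = Round(s_0, k_0) = 0x07EB72
s_2 = Round(s_1, k_1) = 0x464B37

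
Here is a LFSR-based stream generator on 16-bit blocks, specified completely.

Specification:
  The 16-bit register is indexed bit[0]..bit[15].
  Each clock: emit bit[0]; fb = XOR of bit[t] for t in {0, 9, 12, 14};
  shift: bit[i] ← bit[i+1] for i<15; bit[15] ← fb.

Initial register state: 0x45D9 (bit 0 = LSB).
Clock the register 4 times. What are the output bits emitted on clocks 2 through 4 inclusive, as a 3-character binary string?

001

reg_0 = 0x45D9
clock 1: out=1, reg = 0x22EC
clock 2: out=0, reg = 0x9176
clock 3: out=0, reg = 0xC8BB
clock 4: out=1, reg = 0x645D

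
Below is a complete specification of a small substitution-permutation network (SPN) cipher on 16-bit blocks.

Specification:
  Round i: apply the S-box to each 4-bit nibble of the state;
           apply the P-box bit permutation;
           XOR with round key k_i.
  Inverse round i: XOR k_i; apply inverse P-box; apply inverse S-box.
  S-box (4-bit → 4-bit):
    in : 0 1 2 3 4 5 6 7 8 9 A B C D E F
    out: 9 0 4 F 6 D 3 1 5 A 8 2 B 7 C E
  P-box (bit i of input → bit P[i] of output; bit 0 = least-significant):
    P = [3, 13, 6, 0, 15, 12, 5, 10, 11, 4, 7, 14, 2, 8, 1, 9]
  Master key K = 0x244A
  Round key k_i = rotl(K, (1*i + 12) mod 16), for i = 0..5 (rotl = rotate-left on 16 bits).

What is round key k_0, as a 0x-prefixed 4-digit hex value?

K = 0x244A
k_0 = rotl(K, (1*0+12) mod 16) = rotl(K, 12) = 0xA244

0xA244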